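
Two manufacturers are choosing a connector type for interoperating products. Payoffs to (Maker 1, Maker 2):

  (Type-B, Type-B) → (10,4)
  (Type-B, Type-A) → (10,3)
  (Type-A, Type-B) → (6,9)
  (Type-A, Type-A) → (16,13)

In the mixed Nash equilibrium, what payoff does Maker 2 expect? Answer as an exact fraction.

Maker 1 mixes with probability p on Type-B, chosen so Maker 2 is indifferent: 4p + 9(1−p) = 3p + 13(1−p) gives p = 4/5.
Maker 2's expected payoff is 4·4/5 + 9·1/5 = 5.

5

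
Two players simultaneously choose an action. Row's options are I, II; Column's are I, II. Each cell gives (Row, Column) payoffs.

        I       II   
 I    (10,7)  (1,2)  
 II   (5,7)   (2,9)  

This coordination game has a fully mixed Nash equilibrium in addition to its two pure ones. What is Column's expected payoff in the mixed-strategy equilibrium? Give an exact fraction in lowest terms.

Row mixes with probability p on I, chosen so Column is indifferent: 7p + 7(1−p) = 2p + 9(1−p) gives p = 2/7.
Column's expected payoff is 7·2/7 + 7·5/7 = 7.

7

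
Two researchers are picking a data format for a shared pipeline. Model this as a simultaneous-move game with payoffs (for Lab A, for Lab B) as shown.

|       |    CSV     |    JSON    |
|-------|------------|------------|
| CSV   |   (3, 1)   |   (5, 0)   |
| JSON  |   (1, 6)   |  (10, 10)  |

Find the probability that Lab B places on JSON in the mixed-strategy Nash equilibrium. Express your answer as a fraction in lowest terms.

Lab B's mix q on CSV must make Lab A indifferent between CSV and JSON.
Lab A's payoff from CSV: 3q + 5(1−q). From JSON: 1q + 10(1−q).
Set equal: 2q = 5(1−q) → q = 5/7.
Probability on JSON is 1 − 5/7 = 2/7.

2/7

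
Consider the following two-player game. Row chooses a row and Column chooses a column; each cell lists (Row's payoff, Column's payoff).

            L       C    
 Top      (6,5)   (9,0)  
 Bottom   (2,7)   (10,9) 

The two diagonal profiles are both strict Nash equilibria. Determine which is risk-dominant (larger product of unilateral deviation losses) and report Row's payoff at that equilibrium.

At (Top, L): Row loses 6 − 2 = 4 by deviating; Column loses 5 − 0 = 5. Product = 4·5 = 20.
At (Bottom, C): Row loses 10 − 9 = 1 by deviating; Column loses 9 − 7 = 2. Product = 1·2 = 2.
20 > 2, so (Top, L) is risk-dominant. Row's payoff there is 6.

6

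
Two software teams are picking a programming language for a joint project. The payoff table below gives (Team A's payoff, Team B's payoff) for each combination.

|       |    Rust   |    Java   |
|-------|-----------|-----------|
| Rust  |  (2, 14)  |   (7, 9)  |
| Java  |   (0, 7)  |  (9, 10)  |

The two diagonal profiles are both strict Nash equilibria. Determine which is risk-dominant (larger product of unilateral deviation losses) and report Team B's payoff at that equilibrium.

14

At both Rust: Team A loses 2 − 0 = 2 by deviating; Team B loses 14 − 9 = 5. Product = 2·5 = 10.
At both Java: Team A loses 9 − 7 = 2 by deviating; Team B loses 10 − 7 = 3. Product = 2·3 = 6.
10 > 6, so both Rust is risk-dominant. Team B's payoff there is 14.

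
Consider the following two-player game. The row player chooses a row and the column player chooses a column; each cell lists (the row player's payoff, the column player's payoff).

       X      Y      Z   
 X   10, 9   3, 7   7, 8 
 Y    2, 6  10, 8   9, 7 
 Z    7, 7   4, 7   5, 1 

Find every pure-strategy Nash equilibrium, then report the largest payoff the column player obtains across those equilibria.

9

Both X is a pure NE (the row player: 10 ≥ 7; the column player: 9 ≥ 8). The column player gets 9.
Both Y is a pure NE (the row player: 10 ≥ 4; the column player: 8 ≥ 7). The column player gets 8.
Every other cell has a profitable deviation for at least one player. Highest of {9, 8} is 9.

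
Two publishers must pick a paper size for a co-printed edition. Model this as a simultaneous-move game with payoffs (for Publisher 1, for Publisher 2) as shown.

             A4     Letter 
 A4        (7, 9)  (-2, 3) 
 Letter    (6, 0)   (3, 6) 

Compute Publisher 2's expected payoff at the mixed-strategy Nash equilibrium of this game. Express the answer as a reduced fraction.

Publisher 1 mixes with probability p on A4, chosen so Publisher 2 is indifferent: 9p + 0(1−p) = 3p + 6(1−p) gives p = 1/2.
Publisher 2's expected payoff is 9·1/2 + 0·1/2 = 9/2.

9/2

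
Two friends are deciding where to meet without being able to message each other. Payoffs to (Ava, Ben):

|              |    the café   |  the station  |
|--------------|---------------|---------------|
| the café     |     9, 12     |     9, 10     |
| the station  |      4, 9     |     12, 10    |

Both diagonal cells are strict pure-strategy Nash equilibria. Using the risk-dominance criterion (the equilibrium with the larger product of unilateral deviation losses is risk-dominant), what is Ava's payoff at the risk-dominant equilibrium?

9

At both the café: Ava loses 9 − 4 = 5 by deviating; Ben loses 12 − 10 = 2. Product = 5·2 = 10.
At both the station: Ava loses 12 − 9 = 3 by deviating; Ben loses 10 − 9 = 1. Product = 3·1 = 3.
10 > 3, so both the café is risk-dominant. Ava's payoff there is 9.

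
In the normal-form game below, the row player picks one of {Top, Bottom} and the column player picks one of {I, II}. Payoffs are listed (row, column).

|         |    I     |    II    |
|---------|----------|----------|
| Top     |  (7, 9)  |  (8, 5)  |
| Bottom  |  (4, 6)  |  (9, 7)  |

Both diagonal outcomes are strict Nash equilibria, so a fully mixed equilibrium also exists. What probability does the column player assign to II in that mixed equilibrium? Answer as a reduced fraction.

The column player's mix q on I must make the row player indifferent between Top and Bottom.
The row player's payoff from Top: 7q + 8(1−q). From Bottom: 4q + 9(1−q).
Set equal: 3q = 1(1−q) → q = 1/4.
Probability on II is 1 − 1/4 = 3/4.

3/4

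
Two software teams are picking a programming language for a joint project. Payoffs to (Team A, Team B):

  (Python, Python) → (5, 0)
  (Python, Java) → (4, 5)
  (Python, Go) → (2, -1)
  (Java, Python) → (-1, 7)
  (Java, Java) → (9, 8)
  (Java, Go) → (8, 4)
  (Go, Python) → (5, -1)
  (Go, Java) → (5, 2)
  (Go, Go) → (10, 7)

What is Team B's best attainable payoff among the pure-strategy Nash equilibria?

8

Both Java is a pure NE (Team A: 9 ≥ 5; Team B: 8 ≥ 7). Team B gets 8.
Both Go is a pure NE (Team A: 10 ≥ 8; Team B: 7 ≥ 2). Team B gets 7.
Every other cell has a profitable deviation for at least one player. Highest of {8, 7} is 8.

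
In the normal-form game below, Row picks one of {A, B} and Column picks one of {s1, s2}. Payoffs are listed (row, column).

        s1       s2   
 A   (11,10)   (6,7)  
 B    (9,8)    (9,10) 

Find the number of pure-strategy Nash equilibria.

(A, s1): Row gets 11 (best alternative 9); Column gets 10 (best alternative 7). Neither deviates — NE.
(B, s2): Row gets 9 (best alternative 6); Column gets 10 (best alternative 8). Neither deviates — NE.
(A, s2) is not a NE: Row would switch to B (9 > 6).
No other cell survives both best-response checks, so there are 2 pure NE.

2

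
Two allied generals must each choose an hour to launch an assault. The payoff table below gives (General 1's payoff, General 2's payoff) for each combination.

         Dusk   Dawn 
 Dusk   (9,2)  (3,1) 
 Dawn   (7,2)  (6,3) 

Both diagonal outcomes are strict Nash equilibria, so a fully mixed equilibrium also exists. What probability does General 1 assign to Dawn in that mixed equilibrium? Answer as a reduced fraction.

1/2

General 1's mix p on Dusk must make General 2 indifferent between Dusk and Dawn.
General 2's payoff from Dusk: 2p + 2(1−p). From Dawn: 1p + 3(1−p).
Set equal: 1p = 1(1−p) → p = 1/2.
Probability on Dawn is 1 − 1/2 = 1/2.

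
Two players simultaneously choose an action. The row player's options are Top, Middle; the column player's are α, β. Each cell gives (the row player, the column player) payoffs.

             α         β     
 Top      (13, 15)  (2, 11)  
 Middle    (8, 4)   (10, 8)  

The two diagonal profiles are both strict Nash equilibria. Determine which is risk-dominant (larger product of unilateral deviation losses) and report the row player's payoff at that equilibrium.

10

At (Top, α): the row player loses 13 − 8 = 5 by deviating; the column player loses 15 − 11 = 4. Product = 5·4 = 20.
At (Middle, β): the row player loses 10 − 2 = 8 by deviating; the column player loses 8 − 4 = 4. Product = 8·4 = 32.
32 > 20, so (Middle, β) is risk-dominant. The row player's payoff there is 10.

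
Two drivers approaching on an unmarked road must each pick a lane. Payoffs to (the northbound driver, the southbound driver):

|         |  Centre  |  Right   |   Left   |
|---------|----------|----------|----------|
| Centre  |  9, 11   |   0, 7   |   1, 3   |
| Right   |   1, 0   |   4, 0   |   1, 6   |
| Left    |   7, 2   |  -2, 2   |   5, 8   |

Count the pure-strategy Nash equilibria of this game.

2

Both Centre: the northbound driver gets 9 (best alternative 7); the southbound driver gets 11 (best alternative 7). Neither deviates — NE.
Both Left: the northbound driver gets 5 (best alternative 1); the southbound driver gets 8 (best alternative 2). Neither deviates — NE.
Both Right is not a NE: the southbound driver would switch to Left (6 > 0).
No other cell survives both best-response checks, so there are 2 pure NE.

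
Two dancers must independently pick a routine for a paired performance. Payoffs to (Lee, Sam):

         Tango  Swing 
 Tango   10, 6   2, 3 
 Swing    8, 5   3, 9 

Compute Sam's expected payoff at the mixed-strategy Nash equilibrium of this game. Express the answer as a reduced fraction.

39/7

Lee mixes with probability p on Tango, chosen so Sam is indifferent: 6p + 5(1−p) = 3p + 9(1−p) gives p = 4/7.
Sam's expected payoff is 6·4/7 + 5·3/7 = 39/7.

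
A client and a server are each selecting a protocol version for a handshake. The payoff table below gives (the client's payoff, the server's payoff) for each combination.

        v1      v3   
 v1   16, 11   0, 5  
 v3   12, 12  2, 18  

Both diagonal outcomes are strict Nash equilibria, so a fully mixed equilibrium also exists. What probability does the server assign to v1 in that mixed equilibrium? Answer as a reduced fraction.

1/3

The server's mix q on v1 must make the client indifferent between v1 and v3.
The client's payoff from v1: 16q + 0(1−q). From v3: 12q + 2(1−q).
Set equal: 4q = 2(1−q) → q = 2/6 = 1/3.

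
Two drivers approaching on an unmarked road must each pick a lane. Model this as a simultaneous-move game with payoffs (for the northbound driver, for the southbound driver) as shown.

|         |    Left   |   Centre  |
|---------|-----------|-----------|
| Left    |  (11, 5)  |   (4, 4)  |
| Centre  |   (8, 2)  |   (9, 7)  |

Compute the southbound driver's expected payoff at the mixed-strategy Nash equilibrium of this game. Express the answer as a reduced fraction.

The northbound driver mixes with probability p on Left, chosen so the southbound driver is indifferent: 5p + 2(1−p) = 4p + 7(1−p) gives p = 5/6.
The southbound driver's expected payoff is 5·5/6 + 2·1/6 = 9/2.

9/2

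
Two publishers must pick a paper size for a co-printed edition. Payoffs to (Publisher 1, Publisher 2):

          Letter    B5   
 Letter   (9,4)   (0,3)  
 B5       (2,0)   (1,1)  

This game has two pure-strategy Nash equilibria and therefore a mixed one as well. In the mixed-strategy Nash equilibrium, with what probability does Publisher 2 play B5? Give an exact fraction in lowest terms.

Publisher 2's mix q on Letter must make Publisher 1 indifferent between Letter and B5.
Publisher 1's payoff from Letter: 9q + 0(1−q). From B5: 2q + 1(1−q).
Set equal: 7q = 1(1−q) → q = 1/8.
Probability on B5 is 1 − 1/8 = 7/8.

7/8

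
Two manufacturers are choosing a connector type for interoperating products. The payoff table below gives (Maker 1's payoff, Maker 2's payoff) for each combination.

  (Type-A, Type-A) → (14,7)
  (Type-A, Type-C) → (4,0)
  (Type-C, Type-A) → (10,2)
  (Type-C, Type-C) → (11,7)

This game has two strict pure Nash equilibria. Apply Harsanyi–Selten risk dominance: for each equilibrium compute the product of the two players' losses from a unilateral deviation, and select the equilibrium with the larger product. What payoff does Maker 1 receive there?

At both Type-A: Maker 1 loses 14 − 10 = 4 by deviating; Maker 2 loses 7 − 0 = 7. Product = 4·7 = 28.
At both Type-C: Maker 1 loses 11 − 4 = 7 by deviating; Maker 2 loses 7 − 2 = 5. Product = 7·5 = 35.
35 > 28, so both Type-C is risk-dominant. Maker 1's payoff there is 11.

11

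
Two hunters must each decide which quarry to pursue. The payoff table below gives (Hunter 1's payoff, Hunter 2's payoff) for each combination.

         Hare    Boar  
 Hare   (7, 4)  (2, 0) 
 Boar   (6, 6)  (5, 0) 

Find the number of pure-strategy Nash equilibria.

Both Hare: Hunter 1 gets 7 (best alternative 6); Hunter 2 gets 4 (best alternative 0). Neither deviates — NE.
Both Boar is not a NE: Hunter 2 would switch to Hare (6 > 0).
No other cell survives both best-response checks, so there is 1 pure NE.

1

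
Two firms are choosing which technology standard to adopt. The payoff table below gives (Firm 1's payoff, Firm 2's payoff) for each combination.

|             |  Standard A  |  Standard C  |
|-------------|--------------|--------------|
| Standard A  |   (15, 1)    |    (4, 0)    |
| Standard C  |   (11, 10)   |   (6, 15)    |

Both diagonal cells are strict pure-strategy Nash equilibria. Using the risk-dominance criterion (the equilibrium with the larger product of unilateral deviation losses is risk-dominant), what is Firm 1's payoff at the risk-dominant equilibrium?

6

At both Standard A: Firm 1 loses 15 − 11 = 4 by deviating; Firm 2 loses 1 − 0 = 1. Product = 4·1 = 4.
At both Standard C: Firm 1 loses 6 − 4 = 2 by deviating; Firm 2 loses 15 − 10 = 5. Product = 2·5 = 10.
10 > 4, so both Standard C is risk-dominant. Firm 1's payoff there is 6.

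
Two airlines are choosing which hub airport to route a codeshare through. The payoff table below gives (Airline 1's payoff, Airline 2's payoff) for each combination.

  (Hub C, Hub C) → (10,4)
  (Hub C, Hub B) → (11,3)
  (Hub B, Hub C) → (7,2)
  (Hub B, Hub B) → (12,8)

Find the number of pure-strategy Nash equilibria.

Both Hub C: Airline 1 gets 10 (best alternative 7); Airline 2 gets 4 (best alternative 3). Neither deviates — NE.
Both Hub B: Airline 1 gets 12 (best alternative 11); Airline 2 gets 8 (best alternative 2). Neither deviates — NE.
(Hub C, Hub B) is not a NE: Airline 1 would switch to Hub B (12 > 11).
No other cell survives both best-response checks, so there are 2 pure NE.

2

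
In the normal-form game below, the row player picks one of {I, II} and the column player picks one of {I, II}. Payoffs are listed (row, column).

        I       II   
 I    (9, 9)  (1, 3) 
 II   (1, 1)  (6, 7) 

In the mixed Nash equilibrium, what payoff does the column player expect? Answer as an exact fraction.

5

The row player mixes with probability p on I, chosen so the column player is indifferent: 9p + 1(1−p) = 3p + 7(1−p) gives p = 1/2.
The column player's expected payoff is 9·1/2 + 1·1/2 = 5.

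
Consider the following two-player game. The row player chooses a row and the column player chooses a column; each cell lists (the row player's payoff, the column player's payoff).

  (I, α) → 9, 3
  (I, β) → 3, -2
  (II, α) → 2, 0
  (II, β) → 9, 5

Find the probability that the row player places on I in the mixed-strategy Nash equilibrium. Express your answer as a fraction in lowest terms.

1/2

The row player's mix p on I must make the column player indifferent between α and β.
The column player's payoff from α: 3p + 0(1−p). From β: (-2)p + 5(1−p).
Set equal: 5p = 5(1−p) → p = 5/10 = 1/2.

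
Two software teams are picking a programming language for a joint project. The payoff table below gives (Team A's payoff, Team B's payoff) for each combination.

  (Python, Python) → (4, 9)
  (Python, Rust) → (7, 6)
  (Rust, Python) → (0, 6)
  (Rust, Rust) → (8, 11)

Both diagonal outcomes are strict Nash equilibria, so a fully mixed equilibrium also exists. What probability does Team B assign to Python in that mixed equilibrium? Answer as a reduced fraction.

Team B's mix q on Python must make Team A indifferent between Python and Rust.
Team A's payoff from Python: 4q + 7(1−q). From Rust: 0q + 8(1−q).
Set equal: 4q = 1(1−q) → q = 1/5.

1/5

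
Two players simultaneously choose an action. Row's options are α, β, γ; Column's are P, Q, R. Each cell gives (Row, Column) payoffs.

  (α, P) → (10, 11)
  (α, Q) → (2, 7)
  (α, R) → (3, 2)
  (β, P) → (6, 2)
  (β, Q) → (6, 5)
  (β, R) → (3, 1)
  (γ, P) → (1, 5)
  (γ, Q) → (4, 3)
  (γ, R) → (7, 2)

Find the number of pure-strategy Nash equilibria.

2

(α, P): Row gets 10 (best alternative 6); Column gets 11 (best alternative 7). Neither deviates — NE.
(β, Q): Row gets 6 (best alternative 4); Column gets 5 (best alternative 2). Neither deviates — NE.
(γ, R) is not a NE: Column would switch to P (5 > 2).
No other cell survives both best-response checks, so there are 2 pure NE.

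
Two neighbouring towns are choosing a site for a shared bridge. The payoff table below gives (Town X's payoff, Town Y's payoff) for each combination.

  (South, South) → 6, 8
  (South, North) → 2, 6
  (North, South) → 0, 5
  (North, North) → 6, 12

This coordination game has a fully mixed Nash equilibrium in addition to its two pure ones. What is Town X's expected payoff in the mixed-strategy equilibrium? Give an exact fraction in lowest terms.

Town Y mixes with probability q on South, chosen so Town X is indifferent: 6q + 2(1−q) = 0q + 6(1−q) gives q = 2/5.
Town X's expected payoff (from either row, since indifferent) is 6·2/5 + 2·3/5 = 18/5.

18/5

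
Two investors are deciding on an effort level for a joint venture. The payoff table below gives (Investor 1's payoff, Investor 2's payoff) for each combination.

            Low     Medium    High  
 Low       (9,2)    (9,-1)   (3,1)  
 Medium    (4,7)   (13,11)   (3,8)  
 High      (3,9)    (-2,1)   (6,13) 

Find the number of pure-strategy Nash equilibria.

Both Low: Investor 1 gets 9 (best alternative 4); Investor 2 gets 2 (best alternative 1). Neither deviates — NE.
Both Medium: Investor 1 gets 13 (best alternative 9); Investor 2 gets 11 (best alternative 8). Neither deviates — NE.
Both High: Investor 1 gets 6 (best alternative 3); Investor 2 gets 13 (best alternative 9). Neither deviates — NE.
(High, Low) is not a NE: Investor 1 would switch to Low (9 > 3).
No other cell survives both best-response checks, so there are 3 pure NE.

3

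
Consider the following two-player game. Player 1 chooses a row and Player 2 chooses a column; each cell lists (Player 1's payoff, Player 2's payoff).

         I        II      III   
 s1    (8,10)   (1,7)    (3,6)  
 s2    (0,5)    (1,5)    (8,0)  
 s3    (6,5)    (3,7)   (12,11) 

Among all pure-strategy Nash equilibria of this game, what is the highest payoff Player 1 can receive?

12

(s1, I) is a pure NE (Player 1: 8 ≥ 6; Player 2: 10 ≥ 7). Player 1 gets 8.
(s3, III) is a pure NE (Player 1: 12 ≥ 8; Player 2: 11 ≥ 7). Player 1 gets 12.
Every other cell has a profitable deviation for at least one player. Highest of {8, 12} is 12.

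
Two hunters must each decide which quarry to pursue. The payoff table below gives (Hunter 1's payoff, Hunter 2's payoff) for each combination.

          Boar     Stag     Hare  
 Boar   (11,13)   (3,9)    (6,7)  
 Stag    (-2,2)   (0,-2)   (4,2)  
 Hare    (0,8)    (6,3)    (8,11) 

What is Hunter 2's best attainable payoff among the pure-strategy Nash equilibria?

13

Both Boar is a pure NE (Hunter 1: 11 ≥ 0; Hunter 2: 13 ≥ 9). Hunter 2 gets 13.
Both Hare is a pure NE (Hunter 1: 8 ≥ 6; Hunter 2: 11 ≥ 8). Hunter 2 gets 11.
Every other cell has a profitable deviation for at least one player. Highest of {13, 11} is 13.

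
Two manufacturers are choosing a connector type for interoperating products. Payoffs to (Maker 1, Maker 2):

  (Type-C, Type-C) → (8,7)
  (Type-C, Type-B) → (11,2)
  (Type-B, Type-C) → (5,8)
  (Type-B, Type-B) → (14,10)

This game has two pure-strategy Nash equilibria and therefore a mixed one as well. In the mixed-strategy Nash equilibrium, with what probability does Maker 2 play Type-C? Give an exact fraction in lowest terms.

1/2

Maker 2's mix q on Type-C must make Maker 1 indifferent between Type-C and Type-B.
Maker 1's payoff from Type-C: 8q + 11(1−q). From Type-B: 5q + 14(1−q).
Set equal: 3q = 3(1−q) → q = 3/6 = 1/2.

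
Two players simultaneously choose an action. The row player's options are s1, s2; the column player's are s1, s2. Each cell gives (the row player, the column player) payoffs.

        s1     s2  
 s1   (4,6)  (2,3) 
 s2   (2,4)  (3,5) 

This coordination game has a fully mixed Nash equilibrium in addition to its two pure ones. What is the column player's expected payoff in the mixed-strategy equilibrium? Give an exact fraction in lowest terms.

9/2

The row player mixes with probability p on s1, chosen so the column player is indifferent: 6p + 4(1−p) = 3p + 5(1−p) gives p = 1/4.
The column player's expected payoff is 6·1/4 + 4·3/4 = 9/2.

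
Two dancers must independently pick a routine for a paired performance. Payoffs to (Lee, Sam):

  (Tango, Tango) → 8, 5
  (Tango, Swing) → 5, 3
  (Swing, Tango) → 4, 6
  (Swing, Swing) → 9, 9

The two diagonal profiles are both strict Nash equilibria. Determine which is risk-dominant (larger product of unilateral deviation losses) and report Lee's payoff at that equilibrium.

9

At both Tango: Lee loses 8 − 4 = 4 by deviating; Sam loses 5 − 3 = 2. Product = 4·2 = 8.
At both Swing: Lee loses 9 − 5 = 4 by deviating; Sam loses 9 − 6 = 3. Product = 4·3 = 12.
12 > 8, so both Swing is risk-dominant. Lee's payoff there is 9.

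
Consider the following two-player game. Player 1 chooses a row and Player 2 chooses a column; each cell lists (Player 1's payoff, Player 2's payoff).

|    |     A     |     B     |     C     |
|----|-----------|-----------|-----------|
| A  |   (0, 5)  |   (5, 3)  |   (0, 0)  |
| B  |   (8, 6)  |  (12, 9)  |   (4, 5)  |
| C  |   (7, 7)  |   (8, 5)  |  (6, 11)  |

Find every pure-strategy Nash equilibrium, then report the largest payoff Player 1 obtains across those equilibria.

12

Both B is a pure NE (Player 1: 12 ≥ 8; Player 2: 9 ≥ 6). Player 1 gets 12.
Both C is a pure NE (Player 1: 6 ≥ 4; Player 2: 11 ≥ 7). Player 1 gets 6.
Every other cell has a profitable deviation for at least one player. Highest of {12, 6} is 12.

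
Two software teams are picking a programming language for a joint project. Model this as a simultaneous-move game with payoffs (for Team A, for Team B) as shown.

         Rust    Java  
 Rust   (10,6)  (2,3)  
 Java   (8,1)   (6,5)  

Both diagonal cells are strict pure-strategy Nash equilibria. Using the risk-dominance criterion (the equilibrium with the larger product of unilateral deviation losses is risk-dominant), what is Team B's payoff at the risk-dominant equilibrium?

At both Rust: Team A loses 10 − 8 = 2 by deviating; Team B loses 6 − 3 = 3. Product = 2·3 = 6.
At both Java: Team A loses 6 − 2 = 4 by deviating; Team B loses 5 − 1 = 4. Product = 4·4 = 16.
16 > 6, so both Java is risk-dominant. Team B's payoff there is 5.

5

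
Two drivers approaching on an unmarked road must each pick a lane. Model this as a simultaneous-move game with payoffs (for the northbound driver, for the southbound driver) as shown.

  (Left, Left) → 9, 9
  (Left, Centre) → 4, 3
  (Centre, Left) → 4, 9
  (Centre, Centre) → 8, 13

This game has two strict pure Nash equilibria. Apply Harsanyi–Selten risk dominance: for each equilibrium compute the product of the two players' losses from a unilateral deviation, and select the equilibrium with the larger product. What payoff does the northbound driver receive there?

9

At both Left: the northbound driver loses 9 − 4 = 5 by deviating; the southbound driver loses 9 − 3 = 6. Product = 5·6 = 30.
At both Centre: the northbound driver loses 8 − 4 = 4 by deviating; the southbound driver loses 13 − 9 = 4. Product = 4·4 = 16.
30 > 16, so both Left is risk-dominant. The northbound driver's payoff there is 9.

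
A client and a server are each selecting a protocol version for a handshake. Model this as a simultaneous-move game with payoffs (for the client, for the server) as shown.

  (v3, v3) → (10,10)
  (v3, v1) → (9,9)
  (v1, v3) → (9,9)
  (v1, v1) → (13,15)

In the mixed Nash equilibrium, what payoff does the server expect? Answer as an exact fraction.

The client mixes with probability p on v3, chosen so the server is indifferent: 10p + 9(1−p) = 9p + 15(1−p) gives p = 6/7.
The server's expected payoff is 10·6/7 + 9·1/7 = 69/7.

69/7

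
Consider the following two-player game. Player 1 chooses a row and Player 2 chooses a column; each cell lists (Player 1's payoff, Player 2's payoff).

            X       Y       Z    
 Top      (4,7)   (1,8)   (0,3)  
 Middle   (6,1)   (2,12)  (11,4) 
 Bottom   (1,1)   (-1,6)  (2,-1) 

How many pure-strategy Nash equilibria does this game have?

1

(Middle, Y): Player 1 gets 2 (best alternative 1); Player 2 gets 12 (best alternative 4). Neither deviates — NE.
(Bottom, Z) is not a NE: Player 1 would switch to Middle (11 > 2).
No other cell survives both best-response checks, so there is 1 pure NE.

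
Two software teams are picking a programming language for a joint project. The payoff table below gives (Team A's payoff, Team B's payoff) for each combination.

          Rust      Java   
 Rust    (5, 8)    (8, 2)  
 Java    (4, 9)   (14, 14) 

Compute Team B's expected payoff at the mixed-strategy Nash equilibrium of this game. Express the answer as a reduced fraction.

Team A mixes with probability p on Rust, chosen so Team B is indifferent: 8p + 9(1−p) = 2p + 14(1−p) gives p = 5/11.
Team B's expected payoff is 8·5/11 + 9·6/11 = 94/11.

94/11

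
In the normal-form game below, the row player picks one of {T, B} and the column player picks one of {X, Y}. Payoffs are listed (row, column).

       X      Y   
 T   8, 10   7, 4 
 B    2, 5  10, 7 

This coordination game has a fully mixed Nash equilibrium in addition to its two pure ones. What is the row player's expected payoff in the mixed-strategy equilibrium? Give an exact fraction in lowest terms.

The column player mixes with probability q on X, chosen so the row player is indifferent: 8q + 7(1−q) = 2q + 10(1−q) gives q = 1/3.
The row player's expected payoff (from either row, since indifferent) is 8·1/3 + 7·2/3 = 22/3.

22/3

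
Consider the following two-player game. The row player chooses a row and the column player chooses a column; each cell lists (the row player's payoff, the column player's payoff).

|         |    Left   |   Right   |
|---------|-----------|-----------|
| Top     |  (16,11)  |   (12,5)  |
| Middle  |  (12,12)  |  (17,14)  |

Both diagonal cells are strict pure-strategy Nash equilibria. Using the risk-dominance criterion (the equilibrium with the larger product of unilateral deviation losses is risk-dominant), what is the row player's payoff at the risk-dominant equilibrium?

16

At (Top, Left): the row player loses 16 − 12 = 4 by deviating; the column player loses 11 − 5 = 6. Product = 4·6 = 24.
At (Middle, Right): the row player loses 17 − 12 = 5 by deviating; the column player loses 14 − 12 = 2. Product = 5·2 = 10.
24 > 10, so (Top, Left) is risk-dominant. The row player's payoff there is 16.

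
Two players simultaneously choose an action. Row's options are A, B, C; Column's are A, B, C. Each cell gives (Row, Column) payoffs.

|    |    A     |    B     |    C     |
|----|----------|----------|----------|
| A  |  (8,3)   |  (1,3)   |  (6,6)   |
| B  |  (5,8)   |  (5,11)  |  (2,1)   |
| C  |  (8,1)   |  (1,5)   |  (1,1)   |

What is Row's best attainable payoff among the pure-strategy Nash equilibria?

(A, C) is a pure NE (Row: 6 ≥ 2; Column: 6 ≥ 3). Row gets 6.
Both B is a pure NE (Row: 5 ≥ 1; Column: 11 ≥ 8). Row gets 5.
Every other cell has a profitable deviation for at least one player. Highest of {6, 5} is 6.

6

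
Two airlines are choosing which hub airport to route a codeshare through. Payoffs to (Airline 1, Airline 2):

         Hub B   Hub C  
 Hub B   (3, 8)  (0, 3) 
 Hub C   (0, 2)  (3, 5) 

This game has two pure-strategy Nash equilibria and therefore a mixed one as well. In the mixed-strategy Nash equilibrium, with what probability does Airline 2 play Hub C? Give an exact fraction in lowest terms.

1/2

Airline 2's mix q on Hub B must make Airline 1 indifferent between Hub B and Hub C.
Airline 1's payoff from Hub B: 3q + 0(1−q). From Hub C: 0q + 3(1−q).
Set equal: 3q = 3(1−q) → q = 3/6 = 1/2.
Probability on Hub C is 1 − 1/2 = 1/2.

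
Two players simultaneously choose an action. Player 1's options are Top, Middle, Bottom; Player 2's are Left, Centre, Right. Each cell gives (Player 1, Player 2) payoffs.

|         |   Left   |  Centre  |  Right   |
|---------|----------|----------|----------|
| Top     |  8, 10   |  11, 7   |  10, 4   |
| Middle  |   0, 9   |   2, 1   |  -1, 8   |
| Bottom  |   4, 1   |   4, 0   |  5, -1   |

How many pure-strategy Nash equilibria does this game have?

1

(Top, Left): Player 1 gets 8 (best alternative 4); Player 2 gets 10 (best alternative 7). Neither deviates — NE.
(Middle, Centre) is not a NE: Player 1 would switch to Top (11 > 2).
No other cell survives both best-response checks, so there is 1 pure NE.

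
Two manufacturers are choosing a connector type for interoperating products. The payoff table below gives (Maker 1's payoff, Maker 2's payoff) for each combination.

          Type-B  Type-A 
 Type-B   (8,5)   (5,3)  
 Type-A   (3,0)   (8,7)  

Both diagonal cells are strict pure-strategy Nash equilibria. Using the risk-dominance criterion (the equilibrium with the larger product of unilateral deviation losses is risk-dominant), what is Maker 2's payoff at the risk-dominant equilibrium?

At both Type-B: Maker 1 loses 8 − 3 = 5 by deviating; Maker 2 loses 5 − 3 = 2. Product = 5·2 = 10.
At both Type-A: Maker 1 loses 8 − 5 = 3 by deviating; Maker 2 loses 7 − 0 = 7. Product = 3·7 = 21.
21 > 10, so both Type-A is risk-dominant. Maker 2's payoff there is 7.

7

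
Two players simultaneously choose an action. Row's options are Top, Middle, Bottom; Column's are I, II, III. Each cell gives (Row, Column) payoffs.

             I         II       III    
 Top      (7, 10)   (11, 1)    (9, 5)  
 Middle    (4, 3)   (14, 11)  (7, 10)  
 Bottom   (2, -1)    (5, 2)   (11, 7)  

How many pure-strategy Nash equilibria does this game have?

(Top, I): Row gets 7 (best alternative 4); Column gets 10 (best alternative 5). Neither deviates — NE.
(Middle, II): Row gets 14 (best alternative 11); Column gets 11 (best alternative 10). Neither deviates — NE.
(Bottom, III): Row gets 11 (best alternative 9); Column gets 7 (best alternative 2). Neither deviates — NE.
(Bottom, II) is not a NE: Row would switch to Middle (14 > 5).
No other cell survives both best-response checks, so there are 3 pure NE.

3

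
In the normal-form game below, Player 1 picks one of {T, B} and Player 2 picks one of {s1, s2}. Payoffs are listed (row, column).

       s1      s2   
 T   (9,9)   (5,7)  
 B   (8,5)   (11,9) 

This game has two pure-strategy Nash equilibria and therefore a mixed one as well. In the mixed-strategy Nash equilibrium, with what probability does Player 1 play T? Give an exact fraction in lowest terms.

Player 1's mix p on T must make Player 2 indifferent between s1 and s2.
Player 2's payoff from s1: 9p + 5(1−p). From s2: 7p + 9(1−p).
Set equal: 2p = 4(1−p) → p = 4/6 = 2/3.

2/3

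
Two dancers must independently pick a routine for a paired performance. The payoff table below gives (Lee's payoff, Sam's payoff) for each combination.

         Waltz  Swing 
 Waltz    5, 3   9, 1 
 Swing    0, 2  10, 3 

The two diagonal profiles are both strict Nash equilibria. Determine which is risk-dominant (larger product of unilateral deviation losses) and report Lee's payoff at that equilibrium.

At both Waltz: Lee loses 5 − 0 = 5 by deviating; Sam loses 3 − 1 = 2. Product = 5·2 = 10.
At both Swing: Lee loses 10 − 9 = 1 by deviating; Sam loses 3 − 2 = 1. Product = 1·1 = 1.
10 > 1, so both Waltz is risk-dominant. Lee's payoff there is 5.

5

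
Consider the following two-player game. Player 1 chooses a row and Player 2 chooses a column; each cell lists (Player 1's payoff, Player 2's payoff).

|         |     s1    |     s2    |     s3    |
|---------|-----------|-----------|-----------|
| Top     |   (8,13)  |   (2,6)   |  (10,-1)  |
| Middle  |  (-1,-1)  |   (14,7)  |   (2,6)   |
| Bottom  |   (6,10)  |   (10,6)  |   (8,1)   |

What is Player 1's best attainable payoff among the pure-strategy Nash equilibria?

14

(Top, s1) is a pure NE (Player 1: 8 ≥ 6; Player 2: 13 ≥ 6). Player 1 gets 8.
(Middle, s2) is a pure NE (Player 1: 14 ≥ 10; Player 2: 7 ≥ 6). Player 1 gets 14.
Every other cell has a profitable deviation for at least one player. Highest of {8, 14} is 14.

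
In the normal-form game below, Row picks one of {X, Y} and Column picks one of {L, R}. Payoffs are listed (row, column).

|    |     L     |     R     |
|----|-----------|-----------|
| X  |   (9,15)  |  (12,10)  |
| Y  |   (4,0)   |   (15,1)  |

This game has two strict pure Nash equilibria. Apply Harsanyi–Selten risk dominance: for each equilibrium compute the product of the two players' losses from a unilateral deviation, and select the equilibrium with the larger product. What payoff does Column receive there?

At (X, L): Row loses 9 − 4 = 5 by deviating; Column loses 15 − 10 = 5. Product = 5·5 = 25.
At (Y, R): Row loses 15 − 12 = 3 by deviating; Column loses 1 − 0 = 1. Product = 3·1 = 3.
25 > 3, so (X, L) is risk-dominant. Column's payoff there is 15.

15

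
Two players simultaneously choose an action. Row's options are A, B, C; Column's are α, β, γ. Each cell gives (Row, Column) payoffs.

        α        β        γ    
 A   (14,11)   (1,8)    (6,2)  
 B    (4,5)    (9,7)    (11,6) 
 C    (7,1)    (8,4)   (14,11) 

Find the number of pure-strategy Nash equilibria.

(A, α): Row gets 14 (best alternative 7); Column gets 11 (best alternative 8). Neither deviates — NE.
(B, β): Row gets 9 (best alternative 8); Column gets 7 (best alternative 6). Neither deviates — NE.
(C, γ): Row gets 14 (best alternative 11); Column gets 11 (best alternative 4). Neither deviates — NE.
(A, γ) is not a NE: Row would switch to C (14 > 6).
No other cell survives both best-response checks, so there are 3 pure NE.

3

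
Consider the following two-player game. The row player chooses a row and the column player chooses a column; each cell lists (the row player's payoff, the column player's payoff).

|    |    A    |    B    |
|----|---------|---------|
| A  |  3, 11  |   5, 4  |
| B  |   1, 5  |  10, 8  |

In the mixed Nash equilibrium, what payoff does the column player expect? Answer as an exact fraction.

The row player mixes with probability p on A, chosen so the column player is indifferent: 11p + 5(1−p) = 4p + 8(1−p) gives p = 3/10.
The column player's expected payoff is 11·3/10 + 5·7/10 = 34/5.

34/5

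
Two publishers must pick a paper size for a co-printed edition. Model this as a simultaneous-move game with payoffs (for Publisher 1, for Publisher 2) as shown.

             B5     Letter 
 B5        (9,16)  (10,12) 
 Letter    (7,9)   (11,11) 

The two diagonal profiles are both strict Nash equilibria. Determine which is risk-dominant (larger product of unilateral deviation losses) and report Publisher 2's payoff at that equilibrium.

16

At both B5: Publisher 1 loses 9 − 7 = 2 by deviating; Publisher 2 loses 16 − 12 = 4. Product = 2·4 = 8.
At both Letter: Publisher 1 loses 11 − 10 = 1 by deviating; Publisher 2 loses 11 − 9 = 2. Product = 1·2 = 2.
8 > 2, so both B5 is risk-dominant. Publisher 2's payoff there is 16.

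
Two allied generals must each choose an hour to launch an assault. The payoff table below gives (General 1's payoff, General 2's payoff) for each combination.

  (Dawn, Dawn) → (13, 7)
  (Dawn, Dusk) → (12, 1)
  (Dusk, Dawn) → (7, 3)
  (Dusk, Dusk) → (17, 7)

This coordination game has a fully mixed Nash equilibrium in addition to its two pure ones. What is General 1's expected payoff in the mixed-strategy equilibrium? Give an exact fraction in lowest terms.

General 2 mixes with probability q on Dawn, chosen so General 1 is indifferent: 13q + 12(1−q) = 7q + 17(1−q) gives q = 5/11.
General 1's expected payoff (from either row, since indifferent) is 13·5/11 + 12·6/11 = 137/11.

137/11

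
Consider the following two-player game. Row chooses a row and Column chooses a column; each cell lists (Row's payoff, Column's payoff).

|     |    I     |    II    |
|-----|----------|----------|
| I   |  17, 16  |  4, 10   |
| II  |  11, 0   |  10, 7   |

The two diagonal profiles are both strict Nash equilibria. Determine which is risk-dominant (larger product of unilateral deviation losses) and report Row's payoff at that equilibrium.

At both I: Row loses 17 − 11 = 6 by deviating; Column loses 16 − 10 = 6. Product = 6·6 = 36.
At both II: Row loses 10 − 4 = 6 by deviating; Column loses 7 − 0 = 7. Product = 6·7 = 42.
42 > 36, so both II is risk-dominant. Row's payoff there is 10.

10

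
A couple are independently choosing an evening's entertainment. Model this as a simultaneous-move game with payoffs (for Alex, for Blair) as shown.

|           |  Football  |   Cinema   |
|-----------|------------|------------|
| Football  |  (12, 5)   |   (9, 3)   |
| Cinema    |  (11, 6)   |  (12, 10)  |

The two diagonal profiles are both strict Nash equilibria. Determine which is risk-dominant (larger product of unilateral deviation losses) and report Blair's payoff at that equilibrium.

10

At both Football: Alex loses 12 − 11 = 1 by deviating; Blair loses 5 − 3 = 2. Product = 1·2 = 2.
At both Cinema: Alex loses 12 − 9 = 3 by deviating; Blair loses 10 − 6 = 4. Product = 3·4 = 12.
12 > 2, so both Cinema is risk-dominant. Blair's payoff there is 10.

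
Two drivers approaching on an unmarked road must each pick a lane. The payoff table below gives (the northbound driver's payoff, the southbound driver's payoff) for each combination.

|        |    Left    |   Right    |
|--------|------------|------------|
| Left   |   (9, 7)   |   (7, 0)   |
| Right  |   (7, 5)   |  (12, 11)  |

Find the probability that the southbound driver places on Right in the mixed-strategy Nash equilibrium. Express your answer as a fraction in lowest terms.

The southbound driver's mix q on Left must make the northbound driver indifferent between Left and Right.
The northbound driver's payoff from Left: 9q + 7(1−q). From Right: 7q + 12(1−q).
Set equal: 2q = 5(1−q) → q = 5/7.
Probability on Right is 1 − 5/7 = 2/7.

2/7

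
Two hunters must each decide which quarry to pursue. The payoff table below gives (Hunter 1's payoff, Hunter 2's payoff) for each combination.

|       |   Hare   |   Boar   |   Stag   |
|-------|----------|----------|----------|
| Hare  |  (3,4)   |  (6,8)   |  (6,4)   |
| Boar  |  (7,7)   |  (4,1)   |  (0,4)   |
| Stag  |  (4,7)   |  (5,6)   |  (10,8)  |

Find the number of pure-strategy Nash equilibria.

3

(Hare, Boar): Hunter 1 gets 6 (best alternative 5); Hunter 2 gets 8 (best alternative 4). Neither deviates — NE.
(Boar, Hare): Hunter 1 gets 7 (best alternative 4); Hunter 2 gets 7 (best alternative 4). Neither deviates — NE.
Both Stag: Hunter 1 gets 10 (best alternative 6); Hunter 2 gets 8 (best alternative 7). Neither deviates — NE.
Both Boar is not a NE: Hunter 1 would switch to Hare (6 > 4).
No other cell survives both best-response checks, so there are 3 pure NE.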